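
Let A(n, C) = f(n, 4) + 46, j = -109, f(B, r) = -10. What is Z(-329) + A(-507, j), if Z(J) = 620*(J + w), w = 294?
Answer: -21664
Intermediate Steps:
Z(J) = 182280 + 620*J (Z(J) = 620*(J + 294) = 620*(294 + J) = 182280 + 620*J)
A(n, C) = 36 (A(n, C) = -10 + 46 = 36)
Z(-329) + A(-507, j) = (182280 + 620*(-329)) + 36 = (182280 - 203980) + 36 = -21700 + 36 = -21664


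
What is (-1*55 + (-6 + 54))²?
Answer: 49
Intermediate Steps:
(-1*55 + (-6 + 54))² = (-55 + 48)² = (-7)² = 49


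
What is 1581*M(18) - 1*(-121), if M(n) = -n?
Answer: -28337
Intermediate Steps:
1581*M(18) - 1*(-121) = 1581*(-1*18) - 1*(-121) = 1581*(-18) + 121 = -28458 + 121 = -28337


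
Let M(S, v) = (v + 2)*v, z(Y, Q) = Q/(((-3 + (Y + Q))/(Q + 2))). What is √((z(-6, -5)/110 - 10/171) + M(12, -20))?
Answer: √27733925681/8778 ≈ 18.972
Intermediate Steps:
z(Y, Q) = Q*(2 + Q)/(-3 + Q + Y) (z(Y, Q) = Q/(((-3 + (Q + Y))/(2 + Q))) = Q/(((-3 + Q + Y)/(2 + Q))) = Q*((2 + Q)/(-3 + Q + Y)) = Q*(2 + Q)/(-3 + Q + Y))
M(S, v) = v*(2 + v) (M(S, v) = (2 + v)*v = v*(2 + v))
√((z(-6, -5)/110 - 10/171) + M(12, -20)) = √((-5*(2 - 5)/(-3 - 5 - 6)/110 - 10/171) - 20*(2 - 20)) = √((-5*(-3)/(-14)*(1/110) - 10*1/171) - 20*(-18)) = √((-5*(-1/14)*(-3)*(1/110) - 10/171) + 360) = √((-15/14*1/110 - 10/171) + 360) = √((-3/308 - 10/171) + 360) = √(-3593/52668 + 360) = √(18956887/52668) = √27733925681/8778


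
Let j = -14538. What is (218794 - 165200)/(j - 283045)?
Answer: -53594/297583 ≈ -0.18010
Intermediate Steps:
(218794 - 165200)/(j - 283045) = (218794 - 165200)/(-14538 - 283045) = 53594/(-297583) = 53594*(-1/297583) = -53594/297583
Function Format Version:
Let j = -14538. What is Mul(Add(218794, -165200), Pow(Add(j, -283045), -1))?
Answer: Rational(-53594, 297583) ≈ -0.18010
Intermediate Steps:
Mul(Add(218794, -165200), Pow(Add(j, -283045), -1)) = Mul(Add(218794, -165200), Pow(Add(-14538, -283045), -1)) = Mul(53594, Pow(-297583, -1)) = Mul(53594, Rational(-1, 297583)) = Rational(-53594, 297583)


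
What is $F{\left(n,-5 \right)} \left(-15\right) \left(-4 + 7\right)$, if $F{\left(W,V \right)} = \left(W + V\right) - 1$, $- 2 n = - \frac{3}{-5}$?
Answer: $\frac{567}{2} \approx 283.5$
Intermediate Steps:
$n = - \frac{3}{10}$ ($n = - \frac{\left(-3\right) \frac{1}{-5}}{2} = - \frac{\left(-3\right) \left(- \frac{1}{5}\right)}{2} = \left(- \frac{1}{2}\right) \frac{3}{5} = - \frac{3}{10} \approx -0.3$)
$F{\left(W,V \right)} = -1 + V + W$ ($F{\left(W,V \right)} = \left(V + W\right) - 1 = -1 + V + W$)
$F{\left(n,-5 \right)} \left(-15\right) \left(-4 + 7\right) = \left(-1 - 5 - \frac{3}{10}\right) \left(-15\right) \left(-4 + 7\right) = \left(- \frac{63}{10}\right) \left(-15\right) 3 = \frac{189}{2} \cdot 3 = \frac{567}{2}$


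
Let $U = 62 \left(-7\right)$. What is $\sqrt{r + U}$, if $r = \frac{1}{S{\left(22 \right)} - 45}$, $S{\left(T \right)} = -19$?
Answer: $\frac{i \sqrt{27777}}{8} \approx 20.833 i$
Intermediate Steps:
$r = - \frac{1}{64}$ ($r = \frac{1}{-19 - 45} = \frac{1}{-64} = - \frac{1}{64} \approx -0.015625$)
$U = -434$
$\sqrt{r + U} = \sqrt{- \frac{1}{64} - 434} = \sqrt{- \frac{27777}{64}} = \frac{i \sqrt{27777}}{8}$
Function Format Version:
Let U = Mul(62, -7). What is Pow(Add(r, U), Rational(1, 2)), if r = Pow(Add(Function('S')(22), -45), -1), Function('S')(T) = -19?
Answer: Mul(Rational(1, 8), I, Pow(27777, Rational(1, 2))) ≈ Mul(20.833, I)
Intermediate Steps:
r = Rational(-1, 64) (r = Pow(Add(-19, -45), -1) = Pow(-64, -1) = Rational(-1, 64) ≈ -0.015625)
U = -434
Pow(Add(r, U), Rational(1, 2)) = Pow(Add(Rational(-1, 64), -434), Rational(1, 2)) = Pow(Rational(-27777, 64), Rational(1, 2)) = Mul(Rational(1, 8), I, Pow(27777, Rational(1, 2)))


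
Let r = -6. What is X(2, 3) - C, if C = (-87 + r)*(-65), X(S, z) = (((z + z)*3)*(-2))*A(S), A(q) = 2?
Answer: -6117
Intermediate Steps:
X(S, z) = -24*z (X(S, z) = (((z + z)*3)*(-2))*2 = (((2*z)*3)*(-2))*2 = ((6*z)*(-2))*2 = -12*z*2 = -24*z)
C = 6045 (C = (-87 - 6)*(-65) = -93*(-65) = 6045)
X(2, 3) - C = -24*3 - 1*6045 = -72 - 6045 = -6117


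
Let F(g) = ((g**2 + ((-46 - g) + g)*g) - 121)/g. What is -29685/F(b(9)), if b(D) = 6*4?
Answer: 712440/649 ≈ 1097.8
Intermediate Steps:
b(D) = 24
F(g) = (-121 + g**2 - 46*g)/g (F(g) = ((g**2 - 46*g) - 121)/g = (-121 + g**2 - 46*g)/g)
-29685/F(b(9)) = -29685/(-46 + 24 - 121/24) = -29685/(-649/24) = -29685*(-24/649) = 712440/649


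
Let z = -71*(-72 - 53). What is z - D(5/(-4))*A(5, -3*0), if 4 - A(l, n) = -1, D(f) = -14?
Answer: 8945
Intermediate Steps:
A(l, n) = 5 (A(l, n) = 4 - 1*(-1) = 4 + 1 = 5)
z = 8875 (z = -71*(-125) = 8875)
z - D(5/(-4))*A(5, -3*0) = 8875 - (-14)*5 = 8875 - 1*(-70) = 8875 + 70 = 8945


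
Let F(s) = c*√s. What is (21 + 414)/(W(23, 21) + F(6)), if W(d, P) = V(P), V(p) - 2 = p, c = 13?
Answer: -2001/97 + 1131*√6/97 ≈ 7.9317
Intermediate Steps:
V(p) = 2 + p
W(d, P) = 2 + P
F(s) = 13*√s
(21 + 414)/(W(23, 21) + F(6)) = (21 + 414)/((2 + 21) + 13*√6) = 435/(23 + 13*√6)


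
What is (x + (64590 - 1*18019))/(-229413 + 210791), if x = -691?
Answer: -22940/9311 ≈ -2.4638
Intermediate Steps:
(x + (64590 - 1*18019))/(-229413 + 210791) = (-691 + (64590 - 1*18019))/(-229413 + 210791) = (-691 + (64590 - 18019))/(-18622) = (-691 + 46571)*(-1/18622) = 45880*(-1/18622) = -22940/9311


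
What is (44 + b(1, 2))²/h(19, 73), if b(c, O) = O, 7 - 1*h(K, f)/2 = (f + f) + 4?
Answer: -1058/143 ≈ -7.3986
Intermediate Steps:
h(K, f) = 6 - 4*f (h(K, f) = 14 - 2*((f + f) + 4) = 14 - 2*(2*f + 4) = 14 - 2*(4 + 2*f) = 14 + (-8 - 4*f) = 6 - 4*f)
(44 + b(1, 2))²/h(19, 73) = (44 + 2)²/(6 - 4*73) = 46²/(6 - 292) = 2116/(-286) = 2116*(-1/286) = -1058/143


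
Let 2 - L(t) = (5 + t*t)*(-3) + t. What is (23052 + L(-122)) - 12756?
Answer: 55087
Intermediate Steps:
L(t) = 17 - t + 3*t**2 (L(t) = 2 - ((5 + t*t)*(-3) + t) = 2 - ((5 + t**2)*(-3) + t) = 2 - ((-15 - 3*t**2) + t) = 2 - (-15 + t - 3*t**2) = 2 + (15 - t + 3*t**2) = 17 - t + 3*t**2)
(23052 + L(-122)) - 12756 = (23052 + (17 - 1*(-122) + 3*(-122)**2)) - 12756 = (23052 + (17 + 122 + 3*14884)) - 12756 = (23052 + (17 + 122 + 44652)) - 12756 = (23052 + 44791) - 12756 = 67843 - 12756 = 55087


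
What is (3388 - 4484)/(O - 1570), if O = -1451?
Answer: 1096/3021 ≈ 0.36279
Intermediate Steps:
(3388 - 4484)/(O - 1570) = (3388 - 4484)/(-1451 - 1570) = -1096/(-3021) = -1096*(-1/3021) = 1096/3021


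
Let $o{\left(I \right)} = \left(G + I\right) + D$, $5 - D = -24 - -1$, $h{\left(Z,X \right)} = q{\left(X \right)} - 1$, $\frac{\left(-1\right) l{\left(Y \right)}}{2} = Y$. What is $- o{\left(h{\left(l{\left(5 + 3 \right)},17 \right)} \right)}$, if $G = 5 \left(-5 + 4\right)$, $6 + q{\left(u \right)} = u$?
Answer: $-33$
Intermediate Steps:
$q{\left(u \right)} = -6 + u$
$l{\left(Y \right)} = - 2 Y$
$h{\left(Z,X \right)} = -7 + X$ ($h{\left(Z,X \right)} = \left(-6 + X\right) - 1 = -7 + X$)
$G = -5$ ($G = 5 \left(-1\right) = -5$)
$D = 28$ ($D = 5 - \left(-24 - -1\right) = 5 - \left(-24 + 1\right) = 5 - -23 = 5 + 23 = 28$)
$o{\left(I \right)} = 23 + I$ ($o{\left(I \right)} = \left(-5 + I\right) + 28 = 23 + I$)
$- o{\left(h{\left(l{\left(5 + 3 \right)},17 \right)} \right)} = - (23 + \left(-7 + 17\right)) = - (23 + 10) = \left(-1\right) 33 = -33$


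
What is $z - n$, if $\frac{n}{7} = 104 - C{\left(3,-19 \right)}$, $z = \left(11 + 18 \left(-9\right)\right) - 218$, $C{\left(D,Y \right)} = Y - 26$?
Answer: $-1412$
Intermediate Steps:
$C{\left(D,Y \right)} = -26 + Y$ ($C{\left(D,Y \right)} = Y - 26 = -26 + Y$)
$z = -369$ ($z = \left(11 - 162\right) - 218 = -151 - 218 = -369$)
$n = 1043$ ($n = 7 \left(104 - \left(-26 - 19\right)\right) = 7 \left(104 - -45\right) = 7 \left(104 + 45\right) = 7 \cdot 149 = 1043$)
$z - n = -369 - 1043 = -1412$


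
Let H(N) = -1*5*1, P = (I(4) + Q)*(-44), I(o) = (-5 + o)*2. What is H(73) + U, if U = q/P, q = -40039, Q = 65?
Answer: 26179/2772 ≈ 9.4441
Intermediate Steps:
I(o) = -10 + 2*o
P = -2772 (P = ((-10 + 2*4) + 65)*(-44) = ((-10 + 8) + 65)*(-44) = (-2 + 65)*(-44) = 63*(-44) = -2772)
H(N) = -5 (H(N) = -5*1 = -5)
U = 40039/2772 (U = -40039/(-2772) = -40039*(-1/2772) = 40039/2772 ≈ 14.444)
H(73) + U = -5 + 40039/2772 = 26179/2772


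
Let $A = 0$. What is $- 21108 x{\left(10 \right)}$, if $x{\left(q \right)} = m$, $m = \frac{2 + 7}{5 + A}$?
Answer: $- \frac{189972}{5} \approx -37994.0$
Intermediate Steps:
$m = \frac{9}{5}$ ($m = \frac{2 + 7}{5 + 0} = \frac{9}{5} \approx 1.8$)
$x{\left(q \right)} = \frac{9}{5}$
$- 21108 x{\left(10 \right)} = \left(-21108\right) \frac{9}{5} = - \frac{189972}{5}$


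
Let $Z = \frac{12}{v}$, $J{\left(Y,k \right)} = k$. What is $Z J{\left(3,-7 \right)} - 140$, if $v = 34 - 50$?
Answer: $- \frac{539}{4} \approx -134.75$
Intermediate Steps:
$v = -16$
$Z = - \frac{3}{4}$ ($Z = \frac{12}{-16} = 12 \left(- \frac{1}{16}\right) = - \frac{3}{4} \approx -0.75$)
$Z J{\left(3,-7 \right)} - 140 = \left(- \frac{3}{4}\right) \left(-7\right) - 140 = \frac{21}{4} - 140 = - \frac{539}{4}$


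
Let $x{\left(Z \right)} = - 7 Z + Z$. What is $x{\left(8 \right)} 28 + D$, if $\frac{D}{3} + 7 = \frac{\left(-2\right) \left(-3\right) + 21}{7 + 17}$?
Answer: $- \frac{10893}{8} \approx -1361.6$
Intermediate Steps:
$D = - \frac{141}{8}$ ($D = -21 + 3 \frac{\left(-2\right) \left(-3\right) + 21}{7 + 17} = -21 + 3 \frac{6 + 21}{24} = -21 + 3 \cdot 27 \cdot \frac{1}{24} = -21 + 3 \cdot \frac{9}{8} = -21 + \frac{27}{8} = - \frac{141}{8} \approx -17.625$)
$x{\left(Z \right)} = - 6 Z$
$x{\left(8 \right)} 28 + D = \left(-6\right) 8 \cdot 28 - \frac{141}{8} = \left(-48\right) 28 - \frac{141}{8} = -1344 - \frac{141}{8} = - \frac{10893}{8}$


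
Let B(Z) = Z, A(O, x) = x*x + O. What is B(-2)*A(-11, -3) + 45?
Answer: 49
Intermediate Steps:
A(O, x) = O + x**2 (A(O, x) = x**2 + O = O + x**2)
B(-2)*A(-11, -3) + 45 = -2*(-11 + (-3)**2) + 45 = -2*(-11 + 9) + 45 = -2*(-2) + 45 = 4 + 45 = 49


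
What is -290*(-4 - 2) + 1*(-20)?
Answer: 1720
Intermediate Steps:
-290*(-4 - 2) + 1*(-20) = -290*(-6) - 20 = -58*(-30) - 20 = 1740 - 20 = 1720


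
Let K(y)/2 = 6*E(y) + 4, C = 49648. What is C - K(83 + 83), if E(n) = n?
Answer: 47648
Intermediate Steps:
K(y) = 8 + 12*y (K(y) = 2*(6*y + 4) = 2*(4 + 6*y) = 8 + 12*y)
C - K(83 + 83) = 49648 - (8 + 12*(83 + 83)) = 49648 - (8 + 12*166) = 49648 - (8 + 1992) = 49648 - 1*2000 = 49648 - 2000 = 47648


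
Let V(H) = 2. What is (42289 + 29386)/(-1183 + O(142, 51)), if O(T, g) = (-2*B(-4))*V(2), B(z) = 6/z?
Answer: -71675/1177 ≈ -60.896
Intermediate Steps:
O(T, g) = 6 (O(T, g) = -12/(-4)*2 = -12*(-1)/4*2 = -2*(-3/2)*2 = 3*2 = 6)
(42289 + 29386)/(-1183 + O(142, 51)) = (42289 + 29386)/(-1183 + 6) = 71675/(-1177) = 71675*(-1/1177) = -71675/1177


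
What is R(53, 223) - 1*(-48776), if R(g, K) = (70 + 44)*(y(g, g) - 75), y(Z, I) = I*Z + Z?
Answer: 366494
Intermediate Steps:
y(Z, I) = Z + I*Z
R(g, K) = -8550 + 114*g*(1 + g) (R(g, K) = (70 + 44)*(g*(1 + g) - 75) = 114*(-75 + g*(1 + g)) = -8550 + 114*g*(1 + g))
R(53, 223) - 1*(-48776) = (-8550 + 114*53*(1 + 53)) - 1*(-48776) = (-8550 + 114*53*54) + 48776 = (-8550 + 326268) + 48776 = 317718 + 48776 = 366494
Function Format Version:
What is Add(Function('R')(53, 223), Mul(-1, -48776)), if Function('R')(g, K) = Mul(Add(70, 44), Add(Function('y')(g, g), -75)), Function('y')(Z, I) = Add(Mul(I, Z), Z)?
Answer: 366494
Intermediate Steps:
Function('y')(Z, I) = Add(Z, Mul(I, Z))
Function('R')(g, K) = Add(-8550, Mul(114, g, Add(1, g))) (Function('R')(g, K) = Mul(Add(70, 44), Add(Mul(g, Add(1, g)), -75)) = Mul(114, Add(-75, Mul(g, Add(1, g)))) = Add(-8550, Mul(114, g, Add(1, g))))
Add(Function('R')(53, 223), Mul(-1, -48776)) = Add(Add(-8550, Mul(114, 53, Add(1, 53))), Mul(-1, -48776)) = Add(Add(-8550, Mul(114, 53, 54)), 48776) = Add(Add(-8550, 326268), 48776) = Add(317718, 48776) = 366494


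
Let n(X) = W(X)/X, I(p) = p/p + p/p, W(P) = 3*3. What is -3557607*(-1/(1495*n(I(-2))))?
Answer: 2371738/4485 ≈ 528.82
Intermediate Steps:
W(P) = 9
I(p) = 2 (I(p) = 1 + 1 = 2)
n(X) = 9/X
-3557607*(-1/(1495*n(I(-2)))) = -3557607/((-13455/2)) = -3557607/((-1495*9/2)) = -3557607/(-13455/2) = -3557607*(-2/13455) = 2371738/4485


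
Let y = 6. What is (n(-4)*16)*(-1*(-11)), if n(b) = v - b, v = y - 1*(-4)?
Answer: 2464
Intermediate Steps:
v = 10 (v = 6 - 1*(-4) = 6 + 4 = 10)
n(b) = 10 - b
(n(-4)*16)*(-1*(-11)) = ((10 - 1*(-4))*16)*(-1*(-11)) = ((10 + 4)*16)*11 = (14*16)*11 = 224*11 = 2464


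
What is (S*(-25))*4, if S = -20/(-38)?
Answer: -1000/19 ≈ -52.632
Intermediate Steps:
S = 10/19 (S = -20*(-1/38) = 10/19 ≈ 0.52632)
(S*(-25))*4 = ((10/19)*(-25))*4 = -250/19*4 = -1000/19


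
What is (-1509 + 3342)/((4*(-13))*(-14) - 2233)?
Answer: -1833/1505 ≈ -1.2179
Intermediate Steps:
(-1509 + 3342)/((4*(-13))*(-14) - 2233) = 1833/(-52*(-14) - 2233) = 1833/(728 - 2233) = 1833/(-1505) = 1833*(-1/1505) = -1833/1505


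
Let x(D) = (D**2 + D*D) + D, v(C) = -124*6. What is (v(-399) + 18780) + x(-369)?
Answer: 289989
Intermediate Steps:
v(C) = -744
x(D) = D + 2*D**2 (x(D) = (D**2 + D**2) + D = 2*D**2 + D = D + 2*D**2)
(v(-399) + 18780) + x(-369) = (-744 + 18780) - 369*(1 + 2*(-369)) = 18036 - 369*(1 - 738) = 18036 - 369*(-737) = 18036 + 271953 = 289989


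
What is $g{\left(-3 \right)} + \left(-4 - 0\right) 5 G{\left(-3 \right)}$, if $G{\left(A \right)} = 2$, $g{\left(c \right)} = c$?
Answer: $-43$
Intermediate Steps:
$g{\left(-3 \right)} + \left(-4 - 0\right) 5 G{\left(-3 \right)} = -3 + \left(-4 - 0\right) 5 \cdot 2 = -3 + \left(-4 + 0\right) 5 \cdot 2 = -3 + \left(-4\right) 5 \cdot 2 = -3 - 40 = -43$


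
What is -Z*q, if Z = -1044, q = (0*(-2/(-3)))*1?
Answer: 0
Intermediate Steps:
q = 0 (q = (0*(-2*(-⅓)))*1 = (0*(⅔))*1 = 0*1 = 0)
-Z*q = -(-1044)*0 = -1*0 = 0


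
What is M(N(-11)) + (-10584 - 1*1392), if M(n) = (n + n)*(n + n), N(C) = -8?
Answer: -11720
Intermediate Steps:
M(n) = 4*n**2 (M(n) = (2*n)*(2*n) = 4*n**2)
M(N(-11)) + (-10584 - 1*1392) = 4*(-8)**2 + (-10584 - 1*1392) = 4*64 + (-10584 - 1392) = 256 - 11976 = -11720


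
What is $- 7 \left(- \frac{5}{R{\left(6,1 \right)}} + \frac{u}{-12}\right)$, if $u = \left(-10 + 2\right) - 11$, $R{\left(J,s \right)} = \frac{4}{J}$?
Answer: $\frac{497}{12} \approx 41.417$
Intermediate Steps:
$u = -19$ ($u = -8 - 11 = -19$)
$- 7 \left(- \frac{5}{R{\left(6,1 \right)}} + \frac{u}{-12}\right) = - 7 \left(- \frac{5}{4 \cdot \frac{1}{6}} - \frac{19}{-12}\right) = - 7 \left(- \frac{5}{4 \cdot \frac{1}{6}} - - \frac{19}{12}\right) = - 7 \left(- \frac{5}{\frac{2}{3}} + \frac{19}{12}\right) = - 7 \left(\left(-5\right) \frac{3}{2} + \frac{19}{12}\right) = - 7 \left(- \frac{15}{2} + \frac{19}{12}\right) = \left(-7\right) \left(- \frac{71}{12}\right) = \frac{497}{12}$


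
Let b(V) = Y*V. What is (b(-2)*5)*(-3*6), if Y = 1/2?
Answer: 90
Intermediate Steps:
Y = 1/2 ≈ 0.50000
b(V) = V/2
(b(-2)*5)*(-3*6) = (((1/2)*(-2))*5)*(-3*6) = -1*5*(-18) = -5*(-18) = 90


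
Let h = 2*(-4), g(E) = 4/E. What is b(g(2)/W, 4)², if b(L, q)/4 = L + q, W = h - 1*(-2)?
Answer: 1936/9 ≈ 215.11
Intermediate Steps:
h = -8
W = -6 (W = -8 - 1*(-2) = -8 + 2 = -6)
b(L, q) = 4*L + 4*q (b(L, q) = 4*(L + q) = 4*L + 4*q)
b(g(2)/W, 4)² = (4*((4/2)/(-6)) + 4*4)² = (4*((4*(½))*(-⅙)) + 16)² = (4*(2*(-⅙)) + 16)² = (4*(-⅓) + 16)² = (-4/3 + 16)² = (44/3)² = 1936/9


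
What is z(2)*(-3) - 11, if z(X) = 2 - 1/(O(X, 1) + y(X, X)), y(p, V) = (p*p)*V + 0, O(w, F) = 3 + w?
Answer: -218/13 ≈ -16.769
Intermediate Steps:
y(p, V) = V*p² (y(p, V) = p²*V + 0 = V*p² + 0 = V*p²)
z(X) = 2 - 1/(3 + X + X³) (z(X) = 2 - 1/((3 + X) + X*X²) = 2 - 1/((3 + X) + X³) = 2 - 1/(3 + X + X³))
z(2)*(-3) - 11 = ((5 + 2*2 + 2*2³)/(3 + 2 + 2³))*(-3) - 11 = ((5 + 4 + 2*8)/(3 + 2 + 8))*(-3) - 11 = ((5 + 4 + 16)/13)*(-3) - 11 = ((1/13)*25)*(-3) - 11 = (25/13)*(-3) - 11 = -75/13 - 11 = -218/13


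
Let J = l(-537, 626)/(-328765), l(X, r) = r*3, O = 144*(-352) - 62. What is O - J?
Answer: -16684821872/328765 ≈ -50750.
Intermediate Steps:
O = -50750 (O = -50688 - 62 = -50750)
l(X, r) = 3*r
J = -1878/328765 (J = (3*626)/(-328765) = 1878*(-1/328765) = -1878/328765 ≈ -0.0057123)
O - J = -50750 - 1*(-1878/328765) = -50750 + 1878/328765 = -16684821872/328765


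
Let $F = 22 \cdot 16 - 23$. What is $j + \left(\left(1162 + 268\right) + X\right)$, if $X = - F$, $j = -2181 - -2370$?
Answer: $1290$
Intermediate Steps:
$j = 189$ ($j = -2181 + 2370 = 189$)
$F = 329$ ($F = 352 - 23 = 329$)
$X = -329$ ($X = \left(-1\right) 329 = -329$)
$j + \left(\left(1162 + 268\right) + X\right) = 189 + \left(\left(1162 + 268\right) - 329\right) = 189 + \left(1430 - 329\right) = 189 + 1101 = 1290$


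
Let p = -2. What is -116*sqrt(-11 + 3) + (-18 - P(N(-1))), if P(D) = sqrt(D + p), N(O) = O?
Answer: -18 - I*sqrt(3) - 232*I*sqrt(2) ≈ -18.0 - 329.83*I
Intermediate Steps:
P(D) = sqrt(-2 + D) (P(D) = sqrt(D - 2) = sqrt(-2 + D))
-116*sqrt(-11 + 3) + (-18 - P(N(-1))) = -116*sqrt(-11 + 3) + (-18 - sqrt(-2 - 1)) = -232*I*sqrt(2) + (-18 - sqrt(-3)) = -232*I*sqrt(2) + (-18 - I*sqrt(3)) = -18 - I*sqrt(3) - 232*I*sqrt(2)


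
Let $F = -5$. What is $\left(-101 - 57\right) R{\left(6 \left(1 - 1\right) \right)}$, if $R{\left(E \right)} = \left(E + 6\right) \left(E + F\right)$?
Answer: $4740$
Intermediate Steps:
$R{\left(E \right)} = \left(-5 + E\right) \left(6 + E\right)$ ($R{\left(E \right)} = \left(E + 6\right) \left(E - 5\right) = \left(6 + E\right) \left(-5 + E\right) = \left(-5 + E\right) \left(6 + E\right)$)
$\left(-101 - 57\right) R{\left(6 \left(1 - 1\right) \right)} = \left(-101 - 57\right) \left(-30 + 6 \left(1 - 1\right) + \left(6 \left(1 - 1\right)\right)^{2}\right) = - 158 \left(-30 + 6 \cdot 0 + \left(6 \cdot 0\right)^{2}\right) = - 158 \left(-30 + 0 + 0^{2}\right) = - 158 \left(-30 + 0 + 0\right) = \left(-158\right) \left(-30\right) = 4740$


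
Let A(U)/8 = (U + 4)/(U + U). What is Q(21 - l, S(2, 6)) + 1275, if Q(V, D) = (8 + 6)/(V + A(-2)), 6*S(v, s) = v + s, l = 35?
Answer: 11468/9 ≈ 1274.2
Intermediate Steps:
A(U) = 4*(4 + U)/U (A(U) = 8*((U + 4)/(U + U)) = 8*((4 + U)/((2*U))) = 8*((4 + U)*(1/(2*U))) = 8*((4 + U)/(2*U)) = 4*(4 + U)/U)
S(v, s) = s/6 + v/6 (S(v, s) = (v + s)/6 = (s + v)/6 = s/6 + v/6)
Q(V, D) = 14/(-4 + V) (Q(V, D) = (8 + 6)/(V + (4 + 16/(-2))) = 14/(V + (4 + 16*(-1/2))) = 14/(V + (4 - 8)) = 14/(V - 4) = 14/(-4 + V))
Q(21 - l, S(2, 6)) + 1275 = 14/(-4 + (21 - 1*35)) + 1275 = 14/(-4 + (21 - 35)) + 1275 = 14/(-4 - 14) + 1275 = 14/(-18) + 1275 = 14*(-1/18) + 1275 = -7/9 + 1275 = 11468/9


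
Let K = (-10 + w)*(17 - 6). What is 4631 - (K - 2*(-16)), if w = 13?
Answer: 4566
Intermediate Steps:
K = 33 (K = (-10 + 13)*(17 - 6) = 3*11 = 33)
4631 - (K - 2*(-16)) = 4631 - (33 - 2*(-16)) = 4631 - (33 + 32) = 4631 - 1*65 = 4631 - 65 = 4566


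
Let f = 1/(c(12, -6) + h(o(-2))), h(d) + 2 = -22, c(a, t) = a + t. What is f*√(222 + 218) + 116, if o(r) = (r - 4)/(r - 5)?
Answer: 116 - √110/9 ≈ 114.83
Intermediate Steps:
o(r) = (-4 + r)/(-5 + r)
h(d) = -24 (h(d) = -2 - 22 = -24)
f = -1/18 (f = 1/((12 - 6) - 24) = 1/(6 - 24) = 1/(-18) = -1/18 ≈ -0.055556)
f*√(222 + 218) + 116 = -√(222 + 218)/18 + 116 = -√110/9 + 116 = 116 - √110/9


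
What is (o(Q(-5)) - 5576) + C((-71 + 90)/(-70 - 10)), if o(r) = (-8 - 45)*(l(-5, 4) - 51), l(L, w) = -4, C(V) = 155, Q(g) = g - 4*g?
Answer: -2506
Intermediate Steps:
Q(g) = -3*g
o(r) = 2915 (o(r) = (-8 - 45)*(-4 - 51) = -53*(-55) = 2915)
(o(Q(-5)) - 5576) + C((-71 + 90)/(-70 - 10)) = (2915 - 5576) + 155 = -2661 + 155 = -2506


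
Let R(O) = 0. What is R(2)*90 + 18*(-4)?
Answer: -72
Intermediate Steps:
R(2)*90 + 18*(-4) = 0*90 + 18*(-4) = 0 - 72 = -72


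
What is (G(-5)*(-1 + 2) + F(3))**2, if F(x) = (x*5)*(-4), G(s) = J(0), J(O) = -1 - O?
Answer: 3721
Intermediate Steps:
G(s) = -1 (G(s) = -1 - 1*0 = -1 + 0 = -1)
F(x) = -20*x (F(x) = (5*x)*(-4) = -20*x)
(G(-5)*(-1 + 2) + F(3))**2 = (-(-1 + 2) - 20*3)**2 = (-1*1 - 60)**2 = (-1 - 60)**2 = (-61)**2 = 3721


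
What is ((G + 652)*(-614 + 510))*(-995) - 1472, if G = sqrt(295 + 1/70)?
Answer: 67467488 + 10348*sqrt(1445570)/7 ≈ 6.9245e+7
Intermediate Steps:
G = sqrt(1445570)/70 (G = sqrt(295 + 1/70) = sqrt(20651/70) = sqrt(1445570)/70 ≈ 17.176)
((G + 652)*(-614 + 510))*(-995) - 1472 = ((sqrt(1445570)/70 + 652)*(-614 + 510))*(-995) - 1472 = ((652 + sqrt(1445570)/70)*(-104))*(-995) - 1472 = (-67808 - 52*sqrt(1445570)/35)*(-995) - 1472 = (67468960 + 10348*sqrt(1445570)/7) - 1472 = 67467488 + 10348*sqrt(1445570)/7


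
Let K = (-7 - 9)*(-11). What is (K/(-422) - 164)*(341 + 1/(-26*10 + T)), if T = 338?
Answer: -153795418/2743 ≈ -56068.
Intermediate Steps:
K = 176 (K = -16*(-11) = 176)
(K/(-422) - 164)*(341 + 1/(-26*10 + T)) = (176/(-422) - 164)*(341 + 1/(-26*10 + 338)) = (176*(-1/422) - 164)*(341 + 1/(-260 + 338)) = (-88/211 - 164)*(341 + 1/78) = -34692*(341 + 1/78)/211 = -34692/211*26599/78 = -153795418/2743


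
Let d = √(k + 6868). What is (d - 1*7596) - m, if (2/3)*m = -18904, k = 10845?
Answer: 20760 + √17713 ≈ 20893.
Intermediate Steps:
m = -28356 (m = (3/2)*(-18904) = -28356)
d = √17713 (d = √(10845 + 6868) = √17713 ≈ 133.09)
(d - 1*7596) - m = (√17713 - 1*7596) - 1*(-28356) = (√17713 - 7596) + 28356 = (-7596 + √17713) + 28356 = 20760 + √17713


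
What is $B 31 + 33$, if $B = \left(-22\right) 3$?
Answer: $-2013$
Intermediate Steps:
$B = -66$
$B 31 + 33 = \left(-66\right) 31 + 33 = -2046 + 33 = -2013$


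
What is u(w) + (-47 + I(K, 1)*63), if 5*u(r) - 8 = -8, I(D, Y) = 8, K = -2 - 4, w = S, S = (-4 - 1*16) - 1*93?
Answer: 457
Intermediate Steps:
S = -113 (S = (-4 - 16) - 93 = -20 - 93 = -113)
w = -113
K = -6
u(r) = 0 (u(r) = 8/5 + (⅕)*(-8) = 8/5 - 8/5 = 0)
u(w) + (-47 + I(K, 1)*63) = 0 + (-47 + 8*63) = 0 + (-47 + 504) = 0 + 457 = 457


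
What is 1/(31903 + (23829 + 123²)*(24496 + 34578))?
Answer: 1/2301436795 ≈ 4.3451e-10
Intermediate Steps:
1/(31903 + (23829 + 123²)*(24496 + 34578)) = 1/(31903 + (23829 + 15129)*59074) = 1/(31903 + 38958*59074) = 1/(31903 + 2301404892) = 1/2301436795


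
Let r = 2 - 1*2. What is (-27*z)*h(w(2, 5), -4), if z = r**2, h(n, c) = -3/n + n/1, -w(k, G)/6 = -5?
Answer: 0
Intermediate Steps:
w(k, G) = 30 (w(k, G) = -6*(-5) = 30)
h(n, c) = n - 3/n (h(n, c) = -3/n + n*1 = -3/n + n = n - 3/n)
r = 0 (r = 2 - 2 = 0)
z = 0 (z = 0**2 = 0)
(-27*z)*h(w(2, 5), -4) = (-27*0)*(30 - 3/30) = 0*(30 - 3*1/30) = 0*(30 - 1/10) = 0*(299/10) = 0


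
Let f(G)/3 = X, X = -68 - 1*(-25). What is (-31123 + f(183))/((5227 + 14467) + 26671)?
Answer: -31252/46365 ≈ -0.67404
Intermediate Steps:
X = -43 (X = -68 + 25 = -43)
f(G) = -129 (f(G) = 3*(-43) = -129)
(-31123 + f(183))/((5227 + 14467) + 26671) = (-31123 - 129)/((5227 + 14467) + 26671) = -31252/(19694 + 26671) = -31252/46365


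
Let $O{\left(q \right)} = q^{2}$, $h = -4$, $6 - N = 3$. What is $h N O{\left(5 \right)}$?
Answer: $-300$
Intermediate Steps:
$N = 3$ ($N = 6 - 3 = 3$)
$h N O{\left(5 \right)} = \left(-4\right) 3 \cdot 5^{2} = \left(-12\right) 25 = -300$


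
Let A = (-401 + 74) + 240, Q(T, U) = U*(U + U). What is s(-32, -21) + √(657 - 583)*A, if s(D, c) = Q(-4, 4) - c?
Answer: 53 - 87*√74 ≈ -695.40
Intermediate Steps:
Q(T, U) = 2*U² (Q(T, U) = U*(2*U) = 2*U²)
s(D, c) = 32 - c (s(D, c) = 2*4² - c = 2*16 - c = 32 - c)
A = -87 (A = -327 + 240 = -87)
s(-32, -21) + √(657 - 583)*A = (32 - 1*(-21)) + √(657 - 583)*(-87) = (32 + 21) + √74*(-87) = 53 - 87*√74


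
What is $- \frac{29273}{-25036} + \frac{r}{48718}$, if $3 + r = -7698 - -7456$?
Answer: $\frac{709994097}{609851924} \approx 1.1642$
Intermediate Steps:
$r = -245$ ($r = -3 - 242 = -245$)
$- \frac{29273}{-25036} + \frac{r}{48718} = - \frac{29273}{-25036} - \frac{245}{48718} = \left(-29273\right) \left(- \frac{1}{25036}\right) - \frac{245}{48718} = \frac{29273}{25036} - \frac{245}{48718} = \frac{709994097}{609851924}$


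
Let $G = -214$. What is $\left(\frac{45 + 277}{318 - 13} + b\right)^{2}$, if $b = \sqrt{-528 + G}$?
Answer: $- \frac{68920866}{93025} + \frac{644 i \sqrt{742}}{305} \approx -740.89 + 57.516 i$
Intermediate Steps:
$b = i \sqrt{742}$ ($b = \sqrt{-528 - 214} = \sqrt{-742} = i \sqrt{742} \approx 27.24 i$)
$\left(\frac{45 + 277}{318 - 13} + b\right)^{2} = \left(\frac{45 + 277}{318 - 13} + i \sqrt{742}\right)^{2} = \left(\frac{322}{305} + i \sqrt{742}\right)^{2}$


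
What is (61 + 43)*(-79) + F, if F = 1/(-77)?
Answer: -632633/77 ≈ -8216.0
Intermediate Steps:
F = -1/77 ≈ -0.012987
(61 + 43)*(-79) + F = (61 + 43)*(-79) - 1/77 = 104*(-79) - 1/77 = -8216 - 1/77 = -632633/77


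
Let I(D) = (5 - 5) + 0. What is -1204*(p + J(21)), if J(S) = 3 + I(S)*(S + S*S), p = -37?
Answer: 40936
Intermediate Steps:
I(D) = 0 (I(D) = 0 + 0 = 0)
J(S) = 3 (J(S) = 3 + 0*(S + S*S) = 3 + 0*(S + S²) = 3 + 0 = 3)
-1204*(p + J(21)) = -1204*(-37 + 3) = -1204*(-34) = 40936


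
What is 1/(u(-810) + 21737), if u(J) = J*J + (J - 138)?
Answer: 1/676889 ≈ 1.4773e-6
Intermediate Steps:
u(J) = -138 + J + J² (u(J) = J² + (-138 + J) = -138 + J + J²)
1/(u(-810) + 21737) = 1/((-138 - 810 + (-810)²) + 21737) = 1/((-138 - 810 + 656100) + 21737) = 1/(655152 + 21737) = 1/676889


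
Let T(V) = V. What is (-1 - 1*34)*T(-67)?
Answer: 2345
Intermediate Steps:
(-1 - 1*34)*T(-67) = (-1 - 1*34)*(-67) = (-1 - 34)*(-67) = -35*(-67) = 2345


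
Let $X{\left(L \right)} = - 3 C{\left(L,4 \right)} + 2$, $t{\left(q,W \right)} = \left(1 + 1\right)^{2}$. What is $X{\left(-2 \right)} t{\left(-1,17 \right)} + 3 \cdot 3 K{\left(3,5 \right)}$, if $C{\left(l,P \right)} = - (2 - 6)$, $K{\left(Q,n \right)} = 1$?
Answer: $-31$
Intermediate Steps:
$t{\left(q,W \right)} = 4$ ($t{\left(q,W \right)} = 2^{2} = 4$)
$C{\left(l,P \right)} = 4$ ($C{\left(l,P \right)} = - (2 - 6) = \left(-1\right) \left(-4\right) = 4$)
$X{\left(L \right)} = -10$ ($X{\left(L \right)} = \left(-3\right) 4 + 2 = -12 + 2 = -10$)
$X{\left(-2 \right)} t{\left(-1,17 \right)} + 3 \cdot 3 K{\left(3,5 \right)} = \left(-10\right) 4 + 3 \cdot 3 \cdot 1 = -40 + 9 \cdot 1 = -40 + 9 = -31$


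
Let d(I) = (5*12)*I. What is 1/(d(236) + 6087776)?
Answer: 1/6101936 ≈ 1.6388e-7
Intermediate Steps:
d(I) = 60*I
1/(d(236) + 6087776) = 1/(60*236 + 6087776) = 1/(14160 + 6087776) = 1/6101936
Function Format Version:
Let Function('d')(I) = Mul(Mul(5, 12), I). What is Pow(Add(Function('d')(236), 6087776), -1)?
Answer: Rational(1, 6101936) ≈ 1.6388e-7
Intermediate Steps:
Function('d')(I) = Mul(60, I)
Pow(Add(Function('d')(236), 6087776), -1) = Pow(Add(Mul(60, 236), 6087776), -1) = Pow(Add(14160, 6087776), -1) = Pow(6101936, -1) = Rational(1, 6101936)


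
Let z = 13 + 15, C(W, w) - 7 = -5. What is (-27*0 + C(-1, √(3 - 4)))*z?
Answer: 56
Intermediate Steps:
C(W, w) = 2 (C(W, w) = 7 - 5 = 2)
z = 28
(-27*0 + C(-1, √(3 - 4)))*z = (-27*0 + 2)*28 = (0 + 2)*28 = 2*28 = 56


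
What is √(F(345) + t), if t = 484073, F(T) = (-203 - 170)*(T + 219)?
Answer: √273701 ≈ 523.16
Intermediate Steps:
F(T) = -81687 - 373*T (F(T) = -373*(219 + T) = -81687 - 373*T)
√(F(345) + t) = √((-81687 - 373*345) + 484073) = √((-81687 - 128685) + 484073) = √(-210372 + 484073) = √273701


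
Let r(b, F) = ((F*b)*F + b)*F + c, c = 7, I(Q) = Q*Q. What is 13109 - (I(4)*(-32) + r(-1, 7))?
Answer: 13964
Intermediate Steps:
I(Q) = Q²
r(b, F) = 7 + F*(b + b*F²) (r(b, F) = ((F*b)*F + b)*F + 7 = (b*F² + b)*F + 7 = (b + b*F²)*F + 7 = F*(b + b*F²) + 7 = 7 + F*(b + b*F²))
13109 - (I(4)*(-32) + r(-1, 7)) = 13109 - (4²*(-32) + (7 + 7*(-1) - 1*7³)) = 13109 - (16*(-32) + (7 - 7 - 1*343)) = 13109 - (-512 + (7 - 7 - 343)) = 13109 - (-512 - 343) = 13109 - 1*(-855) = 13109 + 855 = 13964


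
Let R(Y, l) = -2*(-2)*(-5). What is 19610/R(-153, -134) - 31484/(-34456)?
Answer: -4219078/4307 ≈ -979.59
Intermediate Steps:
R(Y, l) = -20 (R(Y, l) = 4*(-5) = -20)
19610/R(-153, -134) - 31484/(-34456) = 19610/(-20) - 31484/(-34456) = 19610*(-1/20) - 31484*(-1/34456) = -1961/2 + 7871/8614 = -4219078/4307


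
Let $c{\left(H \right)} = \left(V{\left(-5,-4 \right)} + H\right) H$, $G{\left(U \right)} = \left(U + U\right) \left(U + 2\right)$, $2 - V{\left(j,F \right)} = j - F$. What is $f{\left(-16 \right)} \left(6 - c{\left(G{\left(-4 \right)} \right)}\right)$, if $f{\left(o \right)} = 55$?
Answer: $-16390$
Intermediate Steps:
$V{\left(j,F \right)} = 2 + F - j$ ($V{\left(j,F \right)} = 2 - \left(j - F\right) = 2 + \left(F - j\right) = 2 + F - j$)
$G{\left(U \right)} = 2 U \left(2 + U\right)$
$c{\left(H \right)} = H \left(3 + H\right)$ ($c{\left(H \right)} = \left(\left(2 - 4 - -5\right) + H\right) H = \left(\left(2 - 4 + 5\right) + H\right) H = \left(3 + H\right) H = H \left(3 + H\right)$)
$f{\left(-16 \right)} \left(6 - c{\left(G{\left(-4 \right)} \right)}\right) = 55 \left(6 - 2 \left(-4\right) \left(2 - 4\right) \left(3 + 2 \left(-4\right) \left(2 - 4\right)\right)\right) = 55 \left(6 - 2 \left(-4\right) \left(-2\right) \left(3 + 2 \left(-4\right) \left(-2\right)\right)\right) = 55 \left(6 - 16 \left(3 + 16\right)\right) = 55 \left(6 - 16 \cdot 19\right) = 55 \left(6 - 304\right) = 55 \left(-298\right) = -16390$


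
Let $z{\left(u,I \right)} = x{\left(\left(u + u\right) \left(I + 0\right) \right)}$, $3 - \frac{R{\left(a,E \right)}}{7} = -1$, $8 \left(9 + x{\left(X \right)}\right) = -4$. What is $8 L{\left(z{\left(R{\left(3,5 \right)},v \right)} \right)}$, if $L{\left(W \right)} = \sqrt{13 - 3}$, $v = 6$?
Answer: $8 \sqrt{10} \approx 25.298$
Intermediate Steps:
$x{\left(X \right)} = - \frac{19}{2}$ ($x{\left(X \right)} = -9 + \frac{1}{8} \left(-4\right) = -9 - \frac{1}{2} = - \frac{19}{2}$)
$R{\left(a,E \right)} = 28$ ($R{\left(a,E \right)} = 21 - -7 = 21 + 7 = 28$)
$z{\left(u,I \right)} = - \frac{19}{2}$
$L{\left(W \right)} = \sqrt{10}$
$8 L{\left(z{\left(R{\left(3,5 \right)},v \right)} \right)} = 8 \sqrt{10}$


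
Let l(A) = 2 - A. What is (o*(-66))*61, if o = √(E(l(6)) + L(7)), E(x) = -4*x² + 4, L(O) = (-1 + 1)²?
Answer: -8052*I*√15 ≈ -31185.0*I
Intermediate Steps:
L(O) = 0 (L(O) = 0² = 0)
E(x) = 4 - 4*x²
o = 2*I*√15 (o = √((4 - 4*(2 - 1*6)²) + 0) = √((4 - 4*(2 - 6)²) + 0) = √((4 - 4*(-4)²) + 0) = √((4 - 4*16) + 0) = √((4 - 64) + 0) = √(-60 + 0) = √(-60) = 2*I*√15 ≈ 7.746*I)
(o*(-66))*61 = ((2*I*√15)*(-66))*61 = -132*I*√15*61 = -8052*I*√15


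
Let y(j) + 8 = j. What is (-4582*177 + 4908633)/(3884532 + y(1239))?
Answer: 4097619/3885763 ≈ 1.0545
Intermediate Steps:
y(j) = -8 + j
(-4582*177 + 4908633)/(3884532 + y(1239)) = (-4582*177 + 4908633)/(3884532 + (-8 + 1239)) = (-811014 + 4908633)/(3884532 + 1231) = 4097619/3885763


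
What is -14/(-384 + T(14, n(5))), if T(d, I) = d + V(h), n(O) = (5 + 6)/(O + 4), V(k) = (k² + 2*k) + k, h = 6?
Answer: 7/158 ≈ 0.044304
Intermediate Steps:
V(k) = k² + 3*k
n(O) = 11/(4 + O)
T(d, I) = 54 + d (T(d, I) = d + 6*(3 + 6) = d + 6*9 = d + 54 = 54 + d)
-14/(-384 + T(14, n(5))) = -14/(-384 + (54 + 14)) = -14/(-384 + 68) = -14/(-316) = -14*(-1/316) = 7/158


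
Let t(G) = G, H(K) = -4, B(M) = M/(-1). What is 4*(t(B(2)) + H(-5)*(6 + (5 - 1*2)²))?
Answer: -248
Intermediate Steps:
B(M) = -M (B(M) = M*(-1) = -M)
4*(t(B(2)) + H(-5)*(6 + (5 - 1*2)²)) = 4*(-1*2 - 4*(6 + (5 - 1*2)²)) = 4*(-2 - 4*(6 + (5 - 2)²)) = 4*(-2 - 4*(6 + 3²)) = 4*(-2 - 4*(6 + 9)) = 4*(-2 - 4*15) = 4*(-2 - 60) = 4*(-62) = -248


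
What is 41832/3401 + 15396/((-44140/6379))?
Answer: -83042358051/37530035 ≈ -2212.7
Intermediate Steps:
41832/3401 + 15396/((-44140/6379)) = 41832*(1/3401) + 15396/((-44140*1/6379)) = 41832/3401 + 15396/(-44140/6379) = 41832/3401 + 15396*(-6379/44140) = 41832/3401 - 24552771/11035 = -83042358051/37530035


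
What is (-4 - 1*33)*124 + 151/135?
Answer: -619229/135 ≈ -4586.9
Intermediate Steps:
(-4 - 1*33)*124 + 151/135 = (-4 - 33)*124 + 151*(1/135) = -37*124 + 151/135 = -4588 + 151/135 = -619229/135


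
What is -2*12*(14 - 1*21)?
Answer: 168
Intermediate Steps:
-2*12*(14 - 1*21) = -24*(14 - 21) = -24*(-7) = -1*(-168) = 168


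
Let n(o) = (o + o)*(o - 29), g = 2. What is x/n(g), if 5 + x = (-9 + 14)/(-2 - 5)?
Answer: 10/189 ≈ 0.052910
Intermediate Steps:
n(o) = 2*o*(-29 + o) (n(o) = (2*o)*(-29 + o) = 2*o*(-29 + o))
x = -40/7 (x = -5 + (-9 + 14)/(-2 - 5) = -5 + 5/(-7) = -5 + 5*(-⅐) = -5 - 5/7 = -40/7 ≈ -5.7143)
x/n(g) = -40*1/(4*(-29 + 2))/7 = -40/(7*(2*2*(-27))) = -40/7/(-108) = -40/7*(-1/108) = 10/189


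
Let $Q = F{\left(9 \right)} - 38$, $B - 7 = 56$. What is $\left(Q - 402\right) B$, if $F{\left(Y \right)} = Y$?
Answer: $-27153$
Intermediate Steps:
$B = 63$ ($B = 7 + 56 = 63$)
$Q = -29$ ($Q = 9 - 38 = -29$)
$\left(Q - 402\right) B = \left(-29 - 402\right) 63 = \left(-431\right) 63 = -27153$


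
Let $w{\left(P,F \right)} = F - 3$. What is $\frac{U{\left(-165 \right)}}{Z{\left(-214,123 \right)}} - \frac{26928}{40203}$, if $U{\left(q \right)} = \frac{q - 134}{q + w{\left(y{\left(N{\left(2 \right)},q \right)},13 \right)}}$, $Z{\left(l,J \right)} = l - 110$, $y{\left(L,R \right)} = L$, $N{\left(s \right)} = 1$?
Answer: $- \frac{50531291}{74777580} \approx -0.67575$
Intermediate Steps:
$Z{\left(l,J \right)} = -110 + l$
$w{\left(P,F \right)} = -3 + F$
$U{\left(q \right)} = \frac{-134 + q}{10 + q}$ ($U{\left(q \right)} = \frac{q - 134}{q + \left(-3 + 13\right)} = \frac{-134 + q}{q + 10} = \frac{-134 + q}{10 + q}$)
$\frac{U{\left(-165 \right)}}{Z{\left(-214,123 \right)}} - \frac{26928}{40203} = \frac{\frac{1}{10 - 165} \left(-134 - 165\right)}{-110 - 214} - \frac{26928}{40203} = \frac{\frac{1}{-155} \left(-299\right)}{-324} - \frac{2992}{4467} = \left(- \frac{1}{155}\right) \left(-299\right) \left(- \frac{1}{324}\right) - \frac{2992}{4467} = \frac{299}{155} \left(- \frac{1}{324}\right) - \frac{2992}{4467} = - \frac{299}{50220} - \frac{2992}{4467} = - \frac{50531291}{74777580}$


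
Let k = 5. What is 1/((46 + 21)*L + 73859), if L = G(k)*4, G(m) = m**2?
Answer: 1/80559 ≈ 1.2413e-5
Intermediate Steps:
L = 100 (L = 5**2*4 = 25*4 = 100)
1/((46 + 21)*L + 73859) = 1/((46 + 21)*100 + 73859) = 1/(67*100 + 73859) = 1/(6700 + 73859) = 1/80559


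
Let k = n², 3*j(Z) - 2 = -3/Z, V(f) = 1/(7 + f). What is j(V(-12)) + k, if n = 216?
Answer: 139985/3 ≈ 46662.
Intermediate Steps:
j(Z) = ⅔ - 1/Z (j(Z) = ⅔ + (-3/Z)/3 = ⅔ - 1/Z)
k = 46656 (k = 216² = 46656)
j(V(-12)) + k = (⅔ - 1/(1/(7 - 12))) + 46656 = (⅔ - 1/(1/(-5))) + 46656 = (⅔ - 1/(-⅕)) + 46656 = (⅔ - 1*(-5)) + 46656 = (⅔ + 5) + 46656 = 17/3 + 46656 = 139985/3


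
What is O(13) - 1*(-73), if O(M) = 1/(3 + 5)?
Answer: 585/8 ≈ 73.125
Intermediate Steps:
O(M) = ⅛ (O(M) = 1/8 = ⅛)
O(13) - 1*(-73) = ⅛ - 1*(-73) = ⅛ + 73 = 585/8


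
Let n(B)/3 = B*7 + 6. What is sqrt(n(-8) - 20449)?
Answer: I*sqrt(20599) ≈ 143.52*I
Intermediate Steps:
n(B) = 18 + 21*B (n(B) = 3*(B*7 + 6) = 3*(7*B + 6) = 3*(6 + 7*B) = 18 + 21*B)
sqrt(n(-8) - 20449) = sqrt((18 + 21*(-8)) - 20449) = sqrt((18 - 168) - 20449) = sqrt(-150 - 20449) = sqrt(-20599) = I*sqrt(20599)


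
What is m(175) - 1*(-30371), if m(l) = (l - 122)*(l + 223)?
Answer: 51465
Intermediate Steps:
m(l) = (-122 + l)*(223 + l)
m(175) - 1*(-30371) = (-27206 + 175² + 101*175) - 1*(-30371) = (-27206 + 30625 + 17675) + 30371 = 21094 + 30371 = 51465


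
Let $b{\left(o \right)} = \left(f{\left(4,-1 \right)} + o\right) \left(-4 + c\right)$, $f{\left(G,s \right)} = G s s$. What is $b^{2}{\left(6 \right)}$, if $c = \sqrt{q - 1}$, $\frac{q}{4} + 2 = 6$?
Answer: $3100 - 800 \sqrt{15} \approx 1.6133$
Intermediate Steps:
$f{\left(G,s \right)} = G s^{2}$
$q = 16$ ($q = -8 + 4 \cdot 6 = -8 + 24 = 16$)
$c = \sqrt{15}$ ($c = \sqrt{16 - 1} = \sqrt{15} \approx 3.873$)
$b{\left(o \right)} = \left(-4 + \sqrt{15}\right) \left(4 + o\right)$ ($b{\left(o \right)} = \left(4 \left(-1\right)^{2} + o\right) \left(-4 + \sqrt{15}\right) = \left(4 \cdot 1 + o\right) \left(-4 + \sqrt{15}\right) = \left(4 + o\right) \left(-4 + \sqrt{15}\right) = \left(-4 + \sqrt{15}\right) \left(4 + o\right)$)
$b^{2}{\left(6 \right)} = \left(-16 - 24 + 4 \sqrt{15} + 6 \sqrt{15}\right)^{2} = \left(-40 + 10 \sqrt{15}\right)^{2}$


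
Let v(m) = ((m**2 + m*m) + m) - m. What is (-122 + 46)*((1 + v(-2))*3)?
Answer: -2052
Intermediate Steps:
v(m) = 2*m**2 (v(m) = ((m**2 + m**2) + m) - m = (2*m**2 + m) - m = (m + 2*m**2) - m = 2*m**2)
(-122 + 46)*((1 + v(-2))*3) = (-122 + 46)*((1 + 2*(-2)**2)*3) = -76*(1 + 2*4)*3 = -76*(1 + 8)*3 = -684*3 = -76*27 = -2052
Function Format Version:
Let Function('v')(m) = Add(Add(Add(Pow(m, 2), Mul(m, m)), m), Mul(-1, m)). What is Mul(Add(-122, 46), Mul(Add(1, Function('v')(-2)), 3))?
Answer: -2052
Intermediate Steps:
Function('v')(m) = Mul(2, Pow(m, 2)) (Function('v')(m) = Add(Add(Add(Pow(m, 2), Pow(m, 2)), m), Mul(-1, m)) = Add(Add(Mul(2, Pow(m, 2)), m), Mul(-1, m)) = Add(Add(m, Mul(2, Pow(m, 2))), Mul(-1, m)) = Mul(2, Pow(m, 2)))
Mul(Add(-122, 46), Mul(Add(1, Function('v')(-2)), 3)) = Mul(Add(-122, 46), Mul(Add(1, Mul(2, Pow(-2, 2))), 3)) = Mul(-76, Mul(Add(1, Mul(2, 4)), 3)) = Mul(-76, Mul(Add(1, 8), 3)) = Mul(-76, Mul(9, 3)) = Mul(-76, 27) = -2052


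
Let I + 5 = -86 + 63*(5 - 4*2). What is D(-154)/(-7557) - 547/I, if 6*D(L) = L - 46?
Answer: 12429037/6347880 ≈ 1.9580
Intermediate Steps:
D(L) = -23/3 + L/6 (D(L) = (L - 46)/6 = (-46 + L)/6 = -23/3 + L/6)
I = -280 (I = -5 + (-86 + 63*(5 - 4*2)) = -5 + (-86 + 63*(5 - 8)) = -5 + (-86 + 63*(-3)) = -5 + (-86 - 189) = -5 - 275 = -280)
D(-154)/(-7557) - 547/I = (-23/3 + (⅙)*(-154))/(-7557) - 547/(-280) = (-23/3 - 77/3)*(-1/7557) - 547*(-1/280) = -100/3*(-1/7557) + 547/280 = 100/22671 + 547/280 = 12429037/6347880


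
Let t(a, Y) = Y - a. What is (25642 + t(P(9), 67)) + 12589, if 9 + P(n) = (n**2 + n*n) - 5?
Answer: 38150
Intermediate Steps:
P(n) = -14 + 2*n**2 (P(n) = -9 + ((n**2 + n*n) - 5) = -9 + ((n**2 + n**2) - 5) = -9 + (2*n**2 - 5) = -9 + (-5 + 2*n**2) = -14 + 2*n**2)
(25642 + t(P(9), 67)) + 12589 = (25642 + (67 - (-14 + 2*9**2))) + 12589 = (25642 + (67 - (-14 + 2*81))) + 12589 = (25642 + (67 - (-14 + 162))) + 12589 = (25642 + (67 - 1*148)) + 12589 = (25642 + (67 - 148)) + 12589 = (25642 - 81) + 12589 = 25561 + 12589 = 38150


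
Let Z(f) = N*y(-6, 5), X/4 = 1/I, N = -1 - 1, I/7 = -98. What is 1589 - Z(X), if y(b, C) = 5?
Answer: 1599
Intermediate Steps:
I = -686 (I = 7*(-98) = -686)
N = -2
X = -2/343 (X = 4/(-686) = 4*(-1/686) = -2/343 ≈ -0.0058309)
Z(f) = -10 (Z(f) = -2*5 = -10)
1589 - Z(X) = 1589 - 1*(-10) = 1589 + 10 = 1599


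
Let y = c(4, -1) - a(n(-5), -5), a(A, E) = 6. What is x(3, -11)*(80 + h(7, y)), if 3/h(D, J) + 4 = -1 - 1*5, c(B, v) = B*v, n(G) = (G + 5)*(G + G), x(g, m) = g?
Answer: 2391/10 ≈ 239.10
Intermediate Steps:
n(G) = 2*G*(5 + G) (n(G) = (5 + G)*(2*G) = 2*G*(5 + G))
y = -10 (y = 4*(-1) - 1*6 = -4 - 6 = -10)
h(D, J) = -3/10 (h(D, J) = 3/(-4 + (-1 - 1*5)) = 3/(-4 + (-1 - 5)) = 3/(-4 - 6) = 3/(-10) = 3*(-⅒) = -3/10)
x(3, -11)*(80 + h(7, y)) = 3*(80 - 3/10) = 3*(797/10) = 2391/10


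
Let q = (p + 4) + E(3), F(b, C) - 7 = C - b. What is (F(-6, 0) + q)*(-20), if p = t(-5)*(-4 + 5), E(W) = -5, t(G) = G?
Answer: -140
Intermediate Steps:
F(b, C) = 7 + C - b (F(b, C) = 7 + (C - b) = 7 + C - b)
p = -5 (p = -5*(-4 + 5) = -5*1 = -5)
q = -6 (q = (-5 + 4) - 5 = -1 - 5 = -6)
(F(-6, 0) + q)*(-20) = ((7 + 0 - 1*(-6)) - 6)*(-20) = ((7 + 0 + 6) - 6)*(-20) = (13 - 6)*(-20) = 7*(-20) = -140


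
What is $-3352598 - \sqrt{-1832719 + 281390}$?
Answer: $-3352598 - i \sqrt{1551329} \approx -3.3526 \cdot 10^{6} - 1245.5 i$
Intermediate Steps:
$-3352598 - \sqrt{-1832719 + 281390} = -3352598 - \sqrt{-1551329} = -3352598 - i \sqrt{1551329}$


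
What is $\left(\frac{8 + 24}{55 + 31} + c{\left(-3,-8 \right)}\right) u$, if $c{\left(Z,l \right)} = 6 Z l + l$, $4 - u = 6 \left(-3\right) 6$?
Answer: $\frac{656768}{43} \approx 15274.0$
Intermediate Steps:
$u = 112$ ($u = 4 - 6 \left(-3\right) 6 = 4 - \left(-18\right) 6 = 4 - -108 = 4 + 108 = 112$)
$c{\left(Z,l \right)} = l + 6 Z l$ ($c{\left(Z,l \right)} = 6 Z l + l = l + 6 Z l$)
$\left(\frac{8 + 24}{55 + 31} + c{\left(-3,-8 \right)}\right) u = \left(\frac{8 + 24}{55 + 31} - 8 \left(1 + 6 \left(-3\right)\right)\right) 112 = \left(\frac{32}{86} - 8 \left(1 - 18\right)\right) 112 = \left(32 \cdot \frac{1}{86} - -136\right) 112 = \left(\frac{16}{43} + 136\right) 112 = \frac{5864}{43} \cdot 112 = \frac{656768}{43}$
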